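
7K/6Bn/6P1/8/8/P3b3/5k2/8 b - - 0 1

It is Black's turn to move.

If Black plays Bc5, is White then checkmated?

After Bc5: white king on h8; in check: no.
White is not in check, so this cannot be checkmate.

no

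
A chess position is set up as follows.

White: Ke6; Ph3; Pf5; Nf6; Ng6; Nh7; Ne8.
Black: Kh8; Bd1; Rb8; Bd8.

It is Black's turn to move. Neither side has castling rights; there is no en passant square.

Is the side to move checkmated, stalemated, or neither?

checkmate

Black to move; black king on h8.
In check: yes, from the white knight on g6.
King squares — g7: attacked by Ne8; h7: attacked by Nf6; g8: attacked by Nf6.
Legal moves for Black: none.
In check with no legal moves → checkmate.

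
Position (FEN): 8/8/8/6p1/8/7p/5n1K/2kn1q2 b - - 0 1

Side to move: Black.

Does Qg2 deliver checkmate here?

After Qg2: white king on h2; in check: yes, from the black queen on g2.
King squares — g1: attacked by Qg2; h1: attacked by Nf2; g2: attacked by Ph3; g3: attacked by Qg2; h3: attacked by Nf2.
White has no legal moves → checkmate.

yes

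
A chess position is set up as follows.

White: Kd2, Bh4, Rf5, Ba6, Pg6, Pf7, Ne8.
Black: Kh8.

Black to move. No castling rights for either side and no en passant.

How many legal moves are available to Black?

0

Black to move; king on h8.
In check: no.
Legal moves: none.
Count: 0.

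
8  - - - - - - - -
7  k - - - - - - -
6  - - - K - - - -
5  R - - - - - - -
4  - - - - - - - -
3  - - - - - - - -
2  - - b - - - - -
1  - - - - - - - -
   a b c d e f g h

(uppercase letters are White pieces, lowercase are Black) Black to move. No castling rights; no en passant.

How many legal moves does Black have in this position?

3

Black to move; king on a7.
In check: yes, from the white rook on a5.
Legal moves: Kb8, Kb7, Kb6.
Count: 3.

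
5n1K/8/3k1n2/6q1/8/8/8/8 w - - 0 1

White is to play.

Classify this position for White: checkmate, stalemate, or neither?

White to move; white king on h8.
In check: no.
King squares — g7: attacked by Qg5; h7: attacked by Nf6; g8: attacked by Qg5.
Legal moves for White: none.
Not in check and no legal moves → stalemate.

stalemate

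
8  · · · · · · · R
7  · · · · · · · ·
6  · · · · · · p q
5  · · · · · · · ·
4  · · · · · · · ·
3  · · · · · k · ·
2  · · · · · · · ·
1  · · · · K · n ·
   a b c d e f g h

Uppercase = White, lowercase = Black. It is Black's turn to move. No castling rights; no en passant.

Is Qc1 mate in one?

yes

After Qc1: white king on e1; in check: yes, from the black queen on c1.
King squares — d1: attacked by Qc1; f1: attacked by Qc1; d2: attacked by Qc1; e2: attacked by Ng1; f2: attacked by Kf3.
White has no legal moves → checkmate.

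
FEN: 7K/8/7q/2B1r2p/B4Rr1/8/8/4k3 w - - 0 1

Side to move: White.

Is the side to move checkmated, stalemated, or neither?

checkmate

White to move; white king on h8.
In check: yes, from the black queen on h6.
King squares — g7: attacked by Rg4; h7: attacked by Qh6; g8: attacked by Rg4.
Legal moves for White: none.
In check with no legal moves → checkmate.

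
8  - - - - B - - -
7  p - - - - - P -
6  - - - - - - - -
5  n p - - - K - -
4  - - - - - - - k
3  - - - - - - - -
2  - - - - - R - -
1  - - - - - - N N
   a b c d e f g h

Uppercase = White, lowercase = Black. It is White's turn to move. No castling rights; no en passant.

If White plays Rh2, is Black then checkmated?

yes

After Rh2: black king on h4; in check: yes, from the white rook on h2.
King squares — g3: attacked by Nh1; h3: attacked by Ng1; g4: attacked by Kf5; g5: attacked by Kf5; h5: attacked by Rh2.
Black has no legal moves → checkmate.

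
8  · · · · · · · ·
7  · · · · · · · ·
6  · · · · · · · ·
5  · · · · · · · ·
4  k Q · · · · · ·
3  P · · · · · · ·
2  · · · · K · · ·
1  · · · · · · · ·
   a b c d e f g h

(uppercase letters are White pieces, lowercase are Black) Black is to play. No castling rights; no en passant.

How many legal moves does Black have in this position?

0

Black to move; king on a4.
In check: yes, from the white queen on b4.
Legal moves: none.
Count: 0.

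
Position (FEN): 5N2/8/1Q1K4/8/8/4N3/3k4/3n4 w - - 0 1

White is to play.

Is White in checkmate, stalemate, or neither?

White to move; white king on d6.
In check: no.
Legal moves for White include: Nh7, Nd7, Ng6, Ne6, Ke7, Kd7, Kc7, Ke6, Kc6, Ke5, Kd5, Kc5, Qd8, Qb8, Qc7, Qb7, Qa7, Qc6, ... (list truncated; more exist).
White has legal moves and is not in check → neither.

neither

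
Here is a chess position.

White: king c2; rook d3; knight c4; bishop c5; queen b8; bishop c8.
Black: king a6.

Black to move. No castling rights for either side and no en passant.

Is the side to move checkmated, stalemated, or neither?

checkmate

Black to move; black king on a6.
In check: yes, from the white bishop on c8.
King squares — a5: attacked by Nc4; b5: attacked by Qb8; b6: attacked by Nc4; a7: attacked by Bc5; b7: attacked by Qb8.
Legal moves for Black: none.
In check with no legal moves → checkmate.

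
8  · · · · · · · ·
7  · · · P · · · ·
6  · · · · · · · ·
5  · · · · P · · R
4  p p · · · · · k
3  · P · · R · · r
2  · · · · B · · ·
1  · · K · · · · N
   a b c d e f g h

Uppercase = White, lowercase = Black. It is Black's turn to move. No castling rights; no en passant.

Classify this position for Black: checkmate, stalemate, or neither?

checkmate

Black to move; black king on h4.
In check: yes, from the white rook on h5.
King squares — g3: attacked by Nh1; h3: own rook; g4: attacked by Be2; g5: attacked by Rh5; h5: attacked by Be2.
Legal moves for Black: none.
In check with no legal moves → checkmate.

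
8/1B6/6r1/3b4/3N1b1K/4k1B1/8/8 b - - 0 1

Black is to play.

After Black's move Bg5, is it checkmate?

After Bg5: white king on h4; in check: yes, from the black bishop on g5.
White has 3 legal replies: Kh5, Kg4, Kh3.
In check but a legal move exists → not checkmate.

no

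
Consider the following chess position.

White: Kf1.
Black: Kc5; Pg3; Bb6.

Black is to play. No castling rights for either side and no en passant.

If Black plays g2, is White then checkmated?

After g2: white king on f1; in check: yes, from the black pawn on g2.
White has 5 legal replies: Kxg2, Kf2, Ke2, Kg1, Ke1.
In check but a legal move exists → not checkmate.

no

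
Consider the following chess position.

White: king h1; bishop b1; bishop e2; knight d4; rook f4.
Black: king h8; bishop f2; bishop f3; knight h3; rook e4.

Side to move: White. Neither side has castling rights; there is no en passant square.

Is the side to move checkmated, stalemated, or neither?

White to move; white king on h1.
In check: yes, from the black bishop on f3.
Legal moves for White: Kh2, Rxf3, Nxf3, Bxf3.
White is in check but has 4 legal moves → neither.

neither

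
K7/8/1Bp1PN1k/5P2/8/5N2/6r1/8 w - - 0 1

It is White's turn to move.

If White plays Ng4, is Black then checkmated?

no

After Ng4: black king on h6; in check: yes, from the white knight on g4.
Black has 4 legal replies: Kh7, Kg7, Kh5, Rxg4.
In check but a legal move exists → not checkmate.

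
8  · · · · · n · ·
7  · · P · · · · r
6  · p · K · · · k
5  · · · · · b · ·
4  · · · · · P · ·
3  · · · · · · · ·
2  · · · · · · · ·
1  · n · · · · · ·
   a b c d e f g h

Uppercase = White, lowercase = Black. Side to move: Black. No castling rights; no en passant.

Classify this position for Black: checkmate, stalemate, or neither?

Black to move; black king on h6.
In check: no.
Legal moves for Black include: Nd7, Ng6, Ne6, Rh8, Rg7, Rf7, Re7, Rd7+, Rxc7, Kg7, Kg6, Kh5, Bc8, Bd7, Bg6, Be6, Bg4, Be4, ... (list truncated; more exist).
Black has legal moves and is not in check → neither.

neither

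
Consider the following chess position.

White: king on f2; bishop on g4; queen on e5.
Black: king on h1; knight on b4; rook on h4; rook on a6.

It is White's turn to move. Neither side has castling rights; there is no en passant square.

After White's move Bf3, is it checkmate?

yes

After Bf3: black king on h1; in check: yes, from the white bishop on f3.
King squares — g1: attacked by Kf2; g2: attacked by Kf2; h2: attacked by Qe5.
Black has no legal moves → checkmate.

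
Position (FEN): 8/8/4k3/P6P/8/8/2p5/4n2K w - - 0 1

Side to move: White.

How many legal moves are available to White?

4

White to move; king on h1.
In check: no.
Legal moves: Kh2, Kg1, h6, a6.
Count: 4.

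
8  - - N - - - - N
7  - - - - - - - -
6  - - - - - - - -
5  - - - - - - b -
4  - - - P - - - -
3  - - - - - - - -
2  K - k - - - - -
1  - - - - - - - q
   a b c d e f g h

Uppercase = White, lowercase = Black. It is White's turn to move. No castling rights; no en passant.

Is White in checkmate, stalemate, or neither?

neither

White to move; white king on a2.
In check: no.
Legal moves for White: Nf7, Ng6, Ne7, Na7, Nd6, Nb6, Ka3, d5.
White has 8 legal moves and is not in check → neither.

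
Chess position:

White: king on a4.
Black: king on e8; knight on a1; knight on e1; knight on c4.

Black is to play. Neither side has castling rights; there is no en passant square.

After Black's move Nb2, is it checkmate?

no

After Nb2: white king on a4; in check: yes, from the black knight on b2.
White has 4 legal replies: Kb5, Ka5, Kb4, Ka3.
In check but a legal move exists → not checkmate.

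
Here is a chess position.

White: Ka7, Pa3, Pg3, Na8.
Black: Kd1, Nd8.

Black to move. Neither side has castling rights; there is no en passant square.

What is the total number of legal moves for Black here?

9

Black to move; king on d1.
In check: no.
Legal moves: Nf7, Nb7, Ne6, Nc6+, Ke2, Kd2, Kc2, Ke1, Kc1.
Count: 9.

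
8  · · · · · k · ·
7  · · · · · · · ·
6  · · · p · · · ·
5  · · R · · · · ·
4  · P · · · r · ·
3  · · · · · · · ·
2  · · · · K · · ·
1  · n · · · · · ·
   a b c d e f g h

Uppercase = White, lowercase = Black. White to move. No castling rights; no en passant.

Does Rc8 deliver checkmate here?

no

After Rc8: black king on f8; in check: yes, from the white rook on c8.
Black has 3 legal replies: Kg7, Kf7, Ke7.
In check but a legal move exists → not checkmate.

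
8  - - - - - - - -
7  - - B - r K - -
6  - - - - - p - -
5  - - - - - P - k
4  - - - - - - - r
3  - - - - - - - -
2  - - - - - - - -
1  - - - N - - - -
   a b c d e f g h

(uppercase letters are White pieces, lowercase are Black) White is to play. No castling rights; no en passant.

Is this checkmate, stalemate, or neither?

White to move; white king on f7.
In check: yes, from the black rook on e7.
Legal moves for White: Kg8, Kf8, Kxe7, Kxf6.
White is in check but has 4 legal moves → neither.

neither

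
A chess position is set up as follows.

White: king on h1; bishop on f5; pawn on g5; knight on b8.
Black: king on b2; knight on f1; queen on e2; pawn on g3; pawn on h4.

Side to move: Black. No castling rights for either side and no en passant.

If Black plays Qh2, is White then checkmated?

After Qh2: white king on h1; in check: yes, from the black queen on h2.
King squares — g1: attacked by Qh2; g2: attacked by Qh2; h2: attacked by Nf1.
White has no legal moves → checkmate.

yes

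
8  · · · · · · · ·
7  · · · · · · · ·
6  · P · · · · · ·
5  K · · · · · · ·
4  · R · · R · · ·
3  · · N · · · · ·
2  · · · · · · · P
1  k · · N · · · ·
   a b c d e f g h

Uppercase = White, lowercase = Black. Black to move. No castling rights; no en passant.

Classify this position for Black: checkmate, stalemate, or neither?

stalemate

Black to move; black king on a1.
In check: no.
King squares — b1: attacked by Nc3; a2: attacked by Nc3; b2: attacked by Nd1.
Legal moves for Black: none.
Not in check and no legal moves → stalemate.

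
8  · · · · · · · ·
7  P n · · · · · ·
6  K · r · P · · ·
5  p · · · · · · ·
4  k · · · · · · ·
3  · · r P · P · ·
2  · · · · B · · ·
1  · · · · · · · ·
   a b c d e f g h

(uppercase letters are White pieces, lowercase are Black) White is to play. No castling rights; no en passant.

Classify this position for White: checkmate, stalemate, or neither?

White to move; white king on a6.
In check: yes, from the black rook on c6.
Legal moves for White: Kxb7.
White is in check but has 1 legal move → neither.

neither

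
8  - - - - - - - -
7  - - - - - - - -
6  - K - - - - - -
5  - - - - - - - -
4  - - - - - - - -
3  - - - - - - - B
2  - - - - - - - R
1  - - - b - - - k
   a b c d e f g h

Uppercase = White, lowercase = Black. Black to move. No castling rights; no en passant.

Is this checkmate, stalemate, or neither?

Black to move; black king on h1.
In check: yes, from the white rook on h2.
Legal moves for Black: Kxh2, Kg1.
Black is in check but has 2 legal moves → neither.

neither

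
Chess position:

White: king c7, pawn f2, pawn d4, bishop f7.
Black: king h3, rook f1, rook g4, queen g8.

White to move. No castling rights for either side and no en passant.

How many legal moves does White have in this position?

White to move; king on c7.
In check: no.
Legal moves: Bxg8, Be8, Bg6, Be6, Bh5, Bd5, Bc4, Bb3, Ba2, Kd7, Kb7, Kd6, Kc6, Kb6, d5, f3, f4.
Count: 17.

17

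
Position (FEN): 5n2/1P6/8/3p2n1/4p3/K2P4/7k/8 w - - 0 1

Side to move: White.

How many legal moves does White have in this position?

11

White to move; king on a3.
In check: no.
Legal moves: Kb4, Ka4, Kb3, Kb2, Ka2, dxe4, b8=Q+, b8=R, b8=B+, b8=N, d4.
Count: 11.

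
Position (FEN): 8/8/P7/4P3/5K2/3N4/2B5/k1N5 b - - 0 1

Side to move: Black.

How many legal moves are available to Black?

Black to move; king on a1.
In check: no.
Legal moves: none.
Count: 0.

0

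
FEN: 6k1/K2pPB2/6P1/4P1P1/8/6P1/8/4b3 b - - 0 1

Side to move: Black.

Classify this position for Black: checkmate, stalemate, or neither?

Black to move; black king on g8.
In check: yes, from the white bishop on f7.
Legal moves for Black: Kh8, Kg7.
Black is in check but has 2 legal moves → neither.

neither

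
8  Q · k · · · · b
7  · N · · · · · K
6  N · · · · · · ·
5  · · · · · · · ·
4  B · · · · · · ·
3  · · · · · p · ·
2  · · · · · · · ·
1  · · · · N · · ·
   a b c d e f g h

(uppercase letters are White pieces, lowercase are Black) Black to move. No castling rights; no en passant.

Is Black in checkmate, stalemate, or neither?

Black to move; black king on c8.
In check: yes, from the white queen on a8.
King squares — b7: attacked by Qa8; c7: attacked by Na6; d7: attacked by Ba4; b8: attacked by Na6; d8: attacked by Nb7.
Legal moves for Black: none.
In check with no legal moves → checkmate.

checkmate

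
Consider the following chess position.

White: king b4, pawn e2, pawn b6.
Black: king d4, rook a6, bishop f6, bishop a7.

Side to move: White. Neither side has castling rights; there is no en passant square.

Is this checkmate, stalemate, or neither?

White to move; white king on b4.
In check: no.
Legal moves for White: Kb5, Kb3, bxa7, b7, e3+, e4.
White has 6 legal moves and is not in check → neither.

neither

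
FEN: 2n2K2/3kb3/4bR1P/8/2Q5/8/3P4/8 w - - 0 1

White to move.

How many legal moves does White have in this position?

1

White to move; king on f8.
In check: yes, from the black bishop on e7.
Legal moves: Kg7.
Count: 1.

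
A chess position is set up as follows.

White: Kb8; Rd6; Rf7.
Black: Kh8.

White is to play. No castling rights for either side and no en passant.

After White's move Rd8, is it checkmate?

yes

After Rd8: black king on h8; in check: yes, from the white rook on d8.
King squares — g7: attacked by Rf7; h7: attacked by Rf7; g8: attacked by Rd8.
Black has no legal moves → checkmate.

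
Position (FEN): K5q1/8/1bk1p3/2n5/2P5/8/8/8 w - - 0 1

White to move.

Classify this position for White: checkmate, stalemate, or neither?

White to move; white king on a8.
In check: yes, from the black queen on g8.
King squares — a7: attacked by Bb6; b7: attacked by Nc5; b8: attacked by Qg8.
Legal moves for White: none.
In check with no legal moves → checkmate.

checkmate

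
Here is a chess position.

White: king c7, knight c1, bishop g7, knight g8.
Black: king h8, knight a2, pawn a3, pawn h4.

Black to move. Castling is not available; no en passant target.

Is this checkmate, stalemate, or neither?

Black to move; black king on h8.
In check: yes, from the white bishop on g7.
Legal moves for Black: Kxg8, Kh7, Kxg7.
Black is in check but has 3 legal moves → neither.

neither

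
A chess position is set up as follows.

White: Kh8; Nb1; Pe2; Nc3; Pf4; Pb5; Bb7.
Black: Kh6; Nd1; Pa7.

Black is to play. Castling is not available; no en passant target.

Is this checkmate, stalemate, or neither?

Black to move; black king on h6.
In check: no.
Legal moves for Black: Kg6, Kh5, Ne3, Nxc3, Nf2, Nb2, a6, a5.
Black has 8 legal moves and is not in check → neither.

neither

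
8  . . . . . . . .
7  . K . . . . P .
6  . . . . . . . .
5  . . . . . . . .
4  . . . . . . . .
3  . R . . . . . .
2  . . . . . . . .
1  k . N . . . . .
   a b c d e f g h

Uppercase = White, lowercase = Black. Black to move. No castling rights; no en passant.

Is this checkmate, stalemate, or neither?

Black to move; black king on a1.
In check: no.
King squares — b1: attacked by Rb3; a2: attacked by Nc1; b2: attacked by Rb3.
Legal moves for Black: none.
Not in check and no legal moves → stalemate.

stalemate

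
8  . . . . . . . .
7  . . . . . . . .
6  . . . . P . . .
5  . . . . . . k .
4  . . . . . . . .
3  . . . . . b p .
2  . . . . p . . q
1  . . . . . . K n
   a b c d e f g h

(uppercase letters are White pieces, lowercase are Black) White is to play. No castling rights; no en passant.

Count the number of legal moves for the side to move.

0

White to move; king on g1.
In check: yes, from the black queen on h2.
Legal moves: none.
Count: 0.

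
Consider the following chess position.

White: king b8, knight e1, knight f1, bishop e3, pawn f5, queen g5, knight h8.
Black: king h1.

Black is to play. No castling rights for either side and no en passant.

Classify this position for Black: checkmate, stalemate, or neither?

stalemate

Black to move; black king on h1.
In check: no.
King squares — g1: attacked by Be3; g2: attacked by Ne1; h2: attacked by Nf1.
Legal moves for Black: none.
Not in check and no legal moves → stalemate.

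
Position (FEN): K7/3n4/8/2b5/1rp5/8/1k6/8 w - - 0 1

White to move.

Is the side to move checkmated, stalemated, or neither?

White to move; white king on a8.
In check: no.
King squares — a7: attacked by Bc5; b7: attacked by Rb4; b8: attacked by Rb4.
Legal moves for White: none.
Not in check and no legal moves → stalemate.

stalemate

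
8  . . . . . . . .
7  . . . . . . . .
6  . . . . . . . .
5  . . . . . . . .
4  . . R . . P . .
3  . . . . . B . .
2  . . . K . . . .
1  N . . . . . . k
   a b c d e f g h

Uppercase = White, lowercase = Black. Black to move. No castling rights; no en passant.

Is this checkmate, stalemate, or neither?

Black to move; black king on h1.
In check: yes, from the white bishop on f3.
Legal moves for Black: Kh2, Kg1.
Black is in check but has 2 legal moves → neither.

neither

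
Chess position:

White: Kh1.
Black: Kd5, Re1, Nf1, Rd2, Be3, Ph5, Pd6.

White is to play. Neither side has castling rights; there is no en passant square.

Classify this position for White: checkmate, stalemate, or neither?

White to move; white king on h1.
In check: no.
King squares — g1: attacked by Be3; g2: attacked by Rd2; h2: attacked by Nf1.
Legal moves for White: none.
Not in check and no legal moves → stalemate.

stalemate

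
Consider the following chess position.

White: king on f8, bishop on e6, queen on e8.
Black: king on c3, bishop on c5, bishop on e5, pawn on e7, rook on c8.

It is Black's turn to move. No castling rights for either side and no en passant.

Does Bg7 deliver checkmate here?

no

After Bg7: white king on f8; in check: yes, from the black bishop on g7.
White has 3 legal replies: Kg8, Kxg7, Kf7.
In check but a legal move exists → not checkmate.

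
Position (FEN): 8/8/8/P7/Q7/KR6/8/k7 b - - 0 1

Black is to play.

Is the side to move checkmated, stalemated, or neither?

Black to move; black king on a1.
In check: no.
King squares — b1: attacked by Rb3; a2: attacked by Ka3; b2: attacked by Ka3.
Legal moves for Black: none.
Not in check and no legal moves → stalemate.

stalemate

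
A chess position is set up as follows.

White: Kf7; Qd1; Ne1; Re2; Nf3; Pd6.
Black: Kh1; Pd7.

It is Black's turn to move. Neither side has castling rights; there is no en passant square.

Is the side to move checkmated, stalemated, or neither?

Black to move; black king on h1.
In check: no.
King squares — g1: attacked by Nf3; g2: attacked by Ne1; h2: attacked by Re2.
Legal moves for Black: none.
Not in check and no legal moves → stalemate.

stalemate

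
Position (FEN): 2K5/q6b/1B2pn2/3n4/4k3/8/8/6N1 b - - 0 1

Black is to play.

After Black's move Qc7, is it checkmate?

After Qc7: white king on c8; in check: yes, from the black queen on c7.
White has 1 legal reply: Bxc7.
In check but a legal move exists → not checkmate.

no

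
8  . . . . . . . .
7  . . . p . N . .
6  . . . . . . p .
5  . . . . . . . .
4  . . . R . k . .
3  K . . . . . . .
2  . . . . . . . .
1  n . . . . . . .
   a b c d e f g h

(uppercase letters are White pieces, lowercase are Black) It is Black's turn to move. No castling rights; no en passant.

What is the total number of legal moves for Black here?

Black to move; king on f4.
In check: yes, from the white rook on d4.
Legal moves: Kf5, Kg3, Kf3, Ke3.
Count: 4.

4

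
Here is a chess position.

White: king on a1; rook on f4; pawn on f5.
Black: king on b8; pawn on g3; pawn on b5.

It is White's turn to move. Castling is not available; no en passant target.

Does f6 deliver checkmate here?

After f6: black king on b8; in check: no.
Black is not in check, so this cannot be checkmate.

no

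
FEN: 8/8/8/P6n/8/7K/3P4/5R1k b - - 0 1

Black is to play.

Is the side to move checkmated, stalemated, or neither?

Black to move; black king on h1.
In check: yes, from the white rook on f1.
King squares — g1: attacked by Rf1; g2: attacked by Kh3; h2: attacked by Kh3.
Legal moves for Black: none.
In check with no legal moves → checkmate.

checkmate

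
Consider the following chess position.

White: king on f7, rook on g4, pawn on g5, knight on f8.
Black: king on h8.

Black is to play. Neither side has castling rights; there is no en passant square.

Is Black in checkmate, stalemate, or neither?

Black to move; black king on h8.
In check: no.
King squares — g7: attacked by Kf7; h7: attacked by Nf8; g8: attacked by Kf7.
Legal moves for Black: none.
Not in check and no legal moves → stalemate.

stalemate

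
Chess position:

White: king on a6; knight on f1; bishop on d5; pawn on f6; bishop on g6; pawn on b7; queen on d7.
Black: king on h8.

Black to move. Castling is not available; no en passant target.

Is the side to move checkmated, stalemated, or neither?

stalemate

Black to move; black king on h8.
In check: no.
King squares — g7: attacked by Pf6; h7: attacked by Bg6; g8: attacked by Bd5.
Legal moves for Black: none.
Not in check and no legal moves → stalemate.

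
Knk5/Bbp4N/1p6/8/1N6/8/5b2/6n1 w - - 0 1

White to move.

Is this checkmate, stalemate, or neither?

checkmate

White to move; white king on a8.
In check: yes, from the black bishop on b7.
King squares — a7: own bishop; b7: attacked by Kc8; b8: attacked by Kc8.
Legal moves for White: none.
In check with no legal moves → checkmate.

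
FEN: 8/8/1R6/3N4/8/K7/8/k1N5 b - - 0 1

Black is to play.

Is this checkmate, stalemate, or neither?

Black to move; black king on a1.
In check: no.
King squares — b1: attacked by Rb6; a2: attacked by Nc1; b2: attacked by Ka3.
Legal moves for Black: none.
Not in check and no legal moves → stalemate.

stalemate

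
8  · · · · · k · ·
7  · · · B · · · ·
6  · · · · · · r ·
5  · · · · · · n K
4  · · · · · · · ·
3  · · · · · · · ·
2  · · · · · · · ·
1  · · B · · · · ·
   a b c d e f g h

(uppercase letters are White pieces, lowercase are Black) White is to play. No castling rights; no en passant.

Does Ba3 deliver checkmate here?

no

After Ba3: black king on f8; in check: yes, from the white bishop on a3.
Black has 4 legal replies: Kg8, Kg7, Kf7, Rd6.
In check but a legal move exists → not checkmate.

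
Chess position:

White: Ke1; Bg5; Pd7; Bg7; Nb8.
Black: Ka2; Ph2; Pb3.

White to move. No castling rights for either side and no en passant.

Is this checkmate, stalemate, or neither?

White to move; white king on e1.
In check: no.
Legal moves for White include: Nc6, Na6, Bh8, Bf8, B7h6, B7f6, Be5, Bd4, Bc3, Bb2, Ba1, Bd8, Be7, B5h6, B5f6, Bh4, Bf4, Be3, ... (list truncated; more exist).
White has legal moves and is not in check → neither.

neither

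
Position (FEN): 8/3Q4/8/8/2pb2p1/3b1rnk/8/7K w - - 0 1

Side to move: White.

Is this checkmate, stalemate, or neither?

checkmate

White to move; white king on h1.
In check: yes, from the black knight on g3.
King squares — g1: attacked by Bd4; g2: attacked by Kh3; h2: attacked by Kh3.
Legal moves for White: none.
In check with no legal moves → checkmate.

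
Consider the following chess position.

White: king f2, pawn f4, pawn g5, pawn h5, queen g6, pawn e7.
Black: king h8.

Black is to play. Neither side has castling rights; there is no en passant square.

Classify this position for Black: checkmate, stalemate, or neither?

Black to move; black king on h8.
In check: no.
King squares — g7: attacked by Qg6; h7: attacked by Qg6; g8: attacked by Qg6.
Legal moves for Black: none.
Not in check and no legal moves → stalemate.

stalemate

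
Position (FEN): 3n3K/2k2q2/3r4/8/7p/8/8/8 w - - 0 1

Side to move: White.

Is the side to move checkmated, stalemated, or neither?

stalemate

White to move; white king on h8.
In check: no.
King squares — g7: attacked by Qf7; h7: attacked by Qf7; g8: attacked by Qf7.
Legal moves for White: none.
Not in check and no legal moves → stalemate.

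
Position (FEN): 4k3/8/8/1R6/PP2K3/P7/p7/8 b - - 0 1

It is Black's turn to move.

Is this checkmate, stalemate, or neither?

neither

Black to move; black king on e8.
In check: no.
Legal moves for Black: Kf8, Kd8, Kf7, Ke7, Kd7, a1=Q, a1=R, a1=B, a1=N.
Black has 9 legal moves and is not in check → neither.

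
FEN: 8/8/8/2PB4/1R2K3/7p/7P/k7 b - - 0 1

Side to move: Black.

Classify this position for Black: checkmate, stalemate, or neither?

Black to move; black king on a1.
In check: no.
King squares — b1: attacked by Rb4; a2: attacked by Bd5; b2: attacked by Rb4.
Legal moves for Black: none.
Not in check and no legal moves → stalemate.

stalemate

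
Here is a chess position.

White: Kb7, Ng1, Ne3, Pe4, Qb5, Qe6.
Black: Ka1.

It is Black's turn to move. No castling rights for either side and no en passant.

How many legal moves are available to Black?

Black to move; king on a1.
In check: no.
Legal moves: none.
Count: 0.

0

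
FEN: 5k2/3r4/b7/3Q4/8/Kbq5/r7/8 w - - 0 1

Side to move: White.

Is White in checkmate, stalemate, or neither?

White to move; white king on a3.
In check: yes, from the black rook on a2.
King squares — a2: attacked by Bb3; b2: attacked by Ra2; b3: attacked by Qc3; a4: attacked by Ra2; b4: attacked by Qc3.
Legal moves for White: none.
In check with no legal moves → checkmate.

checkmate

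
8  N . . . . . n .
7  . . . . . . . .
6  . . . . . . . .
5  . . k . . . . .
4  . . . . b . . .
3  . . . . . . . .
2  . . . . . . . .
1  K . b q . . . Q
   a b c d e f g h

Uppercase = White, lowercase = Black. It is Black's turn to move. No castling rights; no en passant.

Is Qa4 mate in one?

yes

After Qa4: white king on a1; in check: yes, from the black queen on a4.
King squares — b1: attacked by Be4; a2: attacked by Qa4; b2: attacked by Bc1.
White has no legal moves → checkmate.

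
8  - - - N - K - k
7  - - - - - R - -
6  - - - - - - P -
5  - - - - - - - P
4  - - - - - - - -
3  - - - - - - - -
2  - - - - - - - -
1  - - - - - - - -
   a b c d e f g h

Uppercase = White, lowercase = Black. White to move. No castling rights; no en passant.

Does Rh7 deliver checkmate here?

After Rh7: black king on h8; in check: yes, from the white rook on h7.
King squares — g7: attacked by Rh7; h7: attacked by Pg6; g8: attacked by Kf8.
Black has no legal moves → checkmate.

yes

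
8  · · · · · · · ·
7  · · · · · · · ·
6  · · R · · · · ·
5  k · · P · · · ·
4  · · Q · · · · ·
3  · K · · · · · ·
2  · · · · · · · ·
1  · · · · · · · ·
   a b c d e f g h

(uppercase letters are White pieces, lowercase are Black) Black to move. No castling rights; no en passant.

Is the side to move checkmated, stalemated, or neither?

stalemate

Black to move; black king on a5.
In check: no.
King squares — a4: attacked by Kb3; b4: attacked by Kb3; b5: attacked by Qc4; a6: attacked by Qc4; b6: attacked by Rc6.
Legal moves for Black: none.
Not in check and no legal moves → stalemate.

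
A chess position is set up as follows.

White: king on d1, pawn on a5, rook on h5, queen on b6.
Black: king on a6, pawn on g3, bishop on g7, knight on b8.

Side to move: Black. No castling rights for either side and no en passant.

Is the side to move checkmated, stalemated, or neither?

Black to move; black king on a6.
In check: yes, from the white queen on b6.
King squares — a5: attacked by Rh5; b5: attacked by Rh5; b6: attacked by Pa5; a7: attacked by Qb6; b7: attacked by Qb6.
Legal moves for Black: none.
In check with no legal moves → checkmate.

checkmate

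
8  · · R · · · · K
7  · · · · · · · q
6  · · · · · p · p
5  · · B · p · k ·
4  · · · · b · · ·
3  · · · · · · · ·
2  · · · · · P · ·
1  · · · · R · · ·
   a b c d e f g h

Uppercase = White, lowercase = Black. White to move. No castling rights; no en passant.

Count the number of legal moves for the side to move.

0

White to move; king on h8.
In check: yes, from the black queen on h7.
Legal moves: none.
Count: 0.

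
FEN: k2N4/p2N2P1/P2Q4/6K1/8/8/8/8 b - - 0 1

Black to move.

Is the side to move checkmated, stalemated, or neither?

stalemate

Black to move; black king on a8.
In check: no.
King squares — a7: own pawn; b7: attacked by Pa6; b8: attacked by Qd6.
Legal moves for Black: none.
Not in check and no legal moves → stalemate.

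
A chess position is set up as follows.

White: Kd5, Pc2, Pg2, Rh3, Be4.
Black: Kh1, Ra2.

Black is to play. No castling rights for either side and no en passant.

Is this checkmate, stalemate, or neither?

neither

Black to move; black king on h1.
In check: yes, from the white rook on h3.
Legal moves for Black: Kg1.
Black is in check but has 1 legal move → neither.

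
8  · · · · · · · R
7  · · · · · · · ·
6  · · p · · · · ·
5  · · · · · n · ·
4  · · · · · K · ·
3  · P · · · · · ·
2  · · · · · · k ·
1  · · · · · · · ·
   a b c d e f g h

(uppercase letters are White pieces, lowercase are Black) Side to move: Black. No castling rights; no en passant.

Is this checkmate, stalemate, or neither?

Black to move; black king on g2.
In check: no.
Legal moves for Black: Ng7, Ne7, Nh6, Nd6, Nh4, Nd4, Ng3, Ne3, Kf2, Kg1, Kf1, c5.
Black has 12 legal moves and is not in check → neither.

neither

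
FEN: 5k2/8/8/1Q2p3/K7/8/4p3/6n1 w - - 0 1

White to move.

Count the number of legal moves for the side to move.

22

White to move; king on a4.
In check: no.
Legal moves: Qe8+, Qb8+, Qd7, Qb7, Qc6, Qb6, Qa6, Qxe5, Qd5, Qc5+, Qa5, Qc4, Qb4+, Qd3, Qb3, Qxe2, Qb2, Qb1, Ka5, Kb4, Kb3, Ka3.
Count: 22.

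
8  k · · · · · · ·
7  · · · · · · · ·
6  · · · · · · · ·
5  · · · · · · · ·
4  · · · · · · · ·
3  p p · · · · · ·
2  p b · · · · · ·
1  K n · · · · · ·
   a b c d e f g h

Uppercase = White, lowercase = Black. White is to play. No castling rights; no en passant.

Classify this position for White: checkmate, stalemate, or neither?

White to move; white king on a1.
In check: yes, from the black bishop on b2.
King squares — b1: attacked by Pa2; a2: attacked by Pb3; b2: attacked by Pa3.
Legal moves for White: none.
In check with no legal moves → checkmate.

checkmate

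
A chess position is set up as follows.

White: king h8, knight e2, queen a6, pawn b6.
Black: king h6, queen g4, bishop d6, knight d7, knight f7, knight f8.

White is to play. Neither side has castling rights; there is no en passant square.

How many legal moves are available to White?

White to move; king on h8.
In check: yes, from the black knight on f7.
Legal moves: none.
Count: 0.

0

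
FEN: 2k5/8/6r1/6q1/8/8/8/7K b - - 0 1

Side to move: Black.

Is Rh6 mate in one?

yes

After Rh6: white king on h1; in check: yes, from the black rook on h6.
King squares — g1: attacked by Qg5; g2: attacked by Qg5; h2: attacked by Rh6.
White has no legal moves → checkmate.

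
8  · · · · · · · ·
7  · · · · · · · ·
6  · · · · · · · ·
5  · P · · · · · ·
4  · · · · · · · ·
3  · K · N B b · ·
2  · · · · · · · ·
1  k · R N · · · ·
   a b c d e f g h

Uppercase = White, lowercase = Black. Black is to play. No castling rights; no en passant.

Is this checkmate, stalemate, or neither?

checkmate

Black to move; black king on a1.
In check: yes, from the white rook on c1.
King squares — b1: attacked by Rc1; a2: attacked by Kb3; b2: attacked by Nd1.
Legal moves for Black: none.
In check with no legal moves → checkmate.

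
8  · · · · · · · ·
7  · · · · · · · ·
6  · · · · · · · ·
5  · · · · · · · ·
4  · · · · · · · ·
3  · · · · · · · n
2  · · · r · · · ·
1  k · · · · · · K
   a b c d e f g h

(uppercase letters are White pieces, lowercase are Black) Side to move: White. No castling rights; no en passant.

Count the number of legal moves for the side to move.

White to move; king on h1.
In check: no.
Legal moves: none.
Count: 0.

0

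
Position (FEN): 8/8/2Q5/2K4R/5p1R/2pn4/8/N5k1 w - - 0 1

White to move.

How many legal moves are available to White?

White to move; king on c5.
In check: yes, from the black knight on d3.
Legal moves: Kd6, Kb6, Kd5, Kb5, Kd4, Kc4.
Count: 6.

6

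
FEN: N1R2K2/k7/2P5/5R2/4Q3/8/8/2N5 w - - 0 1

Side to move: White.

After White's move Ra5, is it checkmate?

yes

After Ra5: black king on a7; in check: yes, from the white rook on a5.
King squares — a6: attacked by Ra5; b6: attacked by Na8; b7: attacked by Pc6; a8: attacked by Ra5; b8: attacked by Rc8.
Black has no legal moves → checkmate.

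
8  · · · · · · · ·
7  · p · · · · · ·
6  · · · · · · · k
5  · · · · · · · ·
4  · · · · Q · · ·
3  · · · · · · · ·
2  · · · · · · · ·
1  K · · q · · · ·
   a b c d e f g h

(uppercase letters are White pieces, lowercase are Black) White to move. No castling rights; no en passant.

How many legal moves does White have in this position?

3

White to move; king on a1.
In check: yes, from the black queen on d1.
Legal moves: Kb2, Ka2, Qb1.
Count: 3.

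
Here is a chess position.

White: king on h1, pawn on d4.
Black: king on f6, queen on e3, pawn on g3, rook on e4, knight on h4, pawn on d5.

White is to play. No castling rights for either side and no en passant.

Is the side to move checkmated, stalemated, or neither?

stalemate

White to move; white king on h1.
In check: no.
King squares — g1: attacked by Qe3; g2: attacked by Nh4; h2: attacked by Pg3.
Legal moves for White: none.
Not in check and no legal moves → stalemate.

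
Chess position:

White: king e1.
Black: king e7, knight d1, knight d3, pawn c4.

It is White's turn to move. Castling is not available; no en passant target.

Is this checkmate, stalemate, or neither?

White to move; white king on e1.
In check: yes, from the black knight on d3.
Legal moves for White: Ke2, Kd2, Kf1, Kxd1.
White is in check but has 4 legal moves → neither.

neither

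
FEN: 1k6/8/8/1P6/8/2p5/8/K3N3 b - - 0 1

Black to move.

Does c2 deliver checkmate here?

After c2: white king on a1; in check: no.
White is not in check, so this cannot be checkmate.

no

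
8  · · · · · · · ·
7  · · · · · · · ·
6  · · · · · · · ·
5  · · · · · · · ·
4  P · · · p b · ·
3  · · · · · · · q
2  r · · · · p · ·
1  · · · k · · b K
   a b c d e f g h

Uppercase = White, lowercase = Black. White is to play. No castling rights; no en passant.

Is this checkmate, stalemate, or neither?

White to move; white king on h1.
In check: yes, from the black queen on h3.
King squares — g1: attacked by Pf2; g2: attacked by Qh3; h2: attacked by Bg1.
Legal moves for White: none.
In check with no legal moves → checkmate.

checkmate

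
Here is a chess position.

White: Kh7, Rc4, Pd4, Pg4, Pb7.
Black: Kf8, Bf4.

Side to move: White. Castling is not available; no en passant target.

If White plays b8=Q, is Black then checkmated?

After b8=Q: black king on f8; in check: yes, from the white queen on b8.
Black has 3 legal replies: Kf7, Ke7, Bxb8.
In check but a legal move exists → not checkmate.

no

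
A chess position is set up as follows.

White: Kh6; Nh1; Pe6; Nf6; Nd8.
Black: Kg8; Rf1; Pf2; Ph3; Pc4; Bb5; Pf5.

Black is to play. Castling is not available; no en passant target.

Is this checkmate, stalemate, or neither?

Black to move; black king on g8.
In check: yes, from the white knight on f6.
Legal moves for Black: Kh8, Kf8.
Black is in check but has 2 legal moves → neither.

neither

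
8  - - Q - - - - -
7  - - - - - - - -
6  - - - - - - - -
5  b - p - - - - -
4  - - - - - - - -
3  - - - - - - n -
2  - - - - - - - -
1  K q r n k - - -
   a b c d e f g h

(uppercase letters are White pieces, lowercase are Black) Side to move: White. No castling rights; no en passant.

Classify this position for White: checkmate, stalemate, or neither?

checkmate

White to move; white king on a1.
In check: yes, from the black queen on b1.
King squares — b1: attacked by Rc1; a2: attacked by Qb1; b2: attacked by Qb1.
Legal moves for White: none.
In check with no legal moves → checkmate.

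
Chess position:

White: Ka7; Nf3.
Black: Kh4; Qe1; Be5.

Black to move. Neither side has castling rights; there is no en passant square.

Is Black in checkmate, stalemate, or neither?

Black to move; black king on h4.
In check: yes, from the white knight on f3.
King squares — g3: available; h3: available; g4: available; g5: attacked by Nf3; h5: available.
Legal moves for Black: Kh5, Kg4, Kh3, Kg3.
Black is in check but has 4 legal moves → neither.

neither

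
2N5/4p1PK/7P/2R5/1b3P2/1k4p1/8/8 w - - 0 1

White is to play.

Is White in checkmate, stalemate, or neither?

neither

White to move; white king on h7.
In check: no.
Legal moves for White include: Nxe7, Na7, Nd6, Nb6, Kh8, Kg8, Kg6, Rc7, Rc6, Rh5, Rg5, Rf5, Re5, Rd5, Rb5, Ra5, Rc4, Rc3+, ... (list truncated; more exist).
White has legal moves and is not in check → neither.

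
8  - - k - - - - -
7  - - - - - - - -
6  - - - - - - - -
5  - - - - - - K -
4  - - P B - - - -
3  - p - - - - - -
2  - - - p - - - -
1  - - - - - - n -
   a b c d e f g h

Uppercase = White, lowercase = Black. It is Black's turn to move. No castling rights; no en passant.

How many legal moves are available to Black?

Black to move; king on c8.
In check: no.
Legal moves: Kd8, Kb8, Kd7, Kc7, Kb7, Nh3+, Nf3+, Ne2, b2, d1=Q, d1=R, d1=B, d1=N.
Count: 13.

13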